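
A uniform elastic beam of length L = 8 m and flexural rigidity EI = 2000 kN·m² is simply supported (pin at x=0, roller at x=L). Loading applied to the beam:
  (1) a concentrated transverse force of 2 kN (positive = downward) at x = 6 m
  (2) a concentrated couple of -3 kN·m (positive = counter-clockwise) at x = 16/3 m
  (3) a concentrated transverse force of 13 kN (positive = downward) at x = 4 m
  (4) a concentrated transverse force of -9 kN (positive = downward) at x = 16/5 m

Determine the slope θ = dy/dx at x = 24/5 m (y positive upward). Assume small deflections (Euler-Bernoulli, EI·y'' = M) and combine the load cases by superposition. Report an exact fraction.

θ(24/5) = 1501/750000 rad

Load 1 — point force P=2 kN at a=6 m (b=L-a=2):
  θ_1 = -Pb(L²-b²-3x²)/(6LEI)  [x≤a] = -2·2·(8²-2²-3·(24/5)²)/(6·8·2000) = 19/50000 rad
Load 2 — applied couple M₀=-3 kN·m at a=16/3 m (b=L-a=8/3):
  θ_2 = (M₀x²/(2L)+C₁)/EI  [x≤a] with C₁=M₀(3b²-L²)/(6L)=8/3 = ((-3)·(24/5)²/(2·8)+(8/3))/2000 = -31/37500 rad
Load 3 — point force P=13 kN at a=4 m (b=L-a=4):
  θ_3 = -Pa(2L²-6Lx+3x²+a²)/(6LEI)  [x>a] = -13·4·(2·8²-6·8·(24/5)+3·(24/5)²+4²)/(6·8·2000) = 117/12500 rad
Load 4 — point force P=-9 kN at a=16/5 m (b=L-a=24/5):
  θ_4 = -Pa(2L²-6Lx+3x²+a²)/(6LEI)  [x>a] = -(-9)·(16/5)·(2·8²-6·8·(24/5)+3·(24/5)²+(16/5)²)/(6·8·2000) = -108/15625 rad
Superposition: θ = Σ θ_i = 1501/750000 rad ≈ 0.002001 rad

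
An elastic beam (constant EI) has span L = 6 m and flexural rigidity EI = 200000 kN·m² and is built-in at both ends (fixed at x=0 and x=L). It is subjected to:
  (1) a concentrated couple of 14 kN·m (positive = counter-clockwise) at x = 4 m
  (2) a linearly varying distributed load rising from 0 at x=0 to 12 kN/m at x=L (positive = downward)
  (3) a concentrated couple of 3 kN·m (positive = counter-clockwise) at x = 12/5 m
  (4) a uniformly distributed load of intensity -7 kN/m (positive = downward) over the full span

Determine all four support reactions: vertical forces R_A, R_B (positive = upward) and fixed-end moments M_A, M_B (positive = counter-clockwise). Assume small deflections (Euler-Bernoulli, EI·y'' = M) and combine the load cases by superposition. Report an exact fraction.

R_A = -1433/225 kN, M_A = -118/75 kN·m, R_B = 83/225 kN, M_B = 9/25 kN·m

Load 1 — applied couple M₀=14 kN·m at a=4 m (b=L-a=2):
  R_A = 6M₀ab/L³ = 6·14·4·2/6³ = 28/9 kN
  M_A = M₀b(2a-b)/L² = 14·2·(2·4-2)/6² = 14/3 kN·m
  R_B = -6M₀ab/L³ = -6·14·4·2/6³ = -28/9 kN
  M_B = M₀a(2b-a)/L² = 14·4·(2·2-4)/6² = 0 kN·m
Load 2 — triangular load w₀=12 kN/m (0→w₀ over full span):
  R_A = 3w₀L/20 = 3·12·6/20 = 54/5 kN
  M_A = w₀L²/30 = 12·6²/30 = 72/5 kN·m
  R_B = 7w₀L/20 = 7·12·6/20 = 126/5 kN
  M_B = -w₀L²/20 = -12·6²/20 = -108/5 kN·m
Load 3 — applied couple M₀=3 kN·m at a=12/5 m (b=L-a=18/5):
  R_A = 6M₀ab/L³ = 6·3·(12/5)·(18/5)/6³ = 18/25 kN
  M_A = M₀b(2a-b)/L² = 3·(18/5)·(2·(12/5)-(18/5))/6² = 9/25 kN·m
  R_B = -6M₀ab/L³ = -6·3·(12/5)·(18/5)/6³ = -18/25 kN
  M_B = M₀a(2b-a)/L² = 3·(12/5)·(2·(18/5)-(12/5))/6² = 24/25 kN·m
Load 4 — uniform load w=-7 kN/m over full span:
  R_A = wL/2 = (-7)·6/2 = -21 kN
  M_A = wL²/12 = (-7)·6²/12 = -21 kN·m
  R_B = wL/2 = (-7)·6/2 = -21 kN
  M_B = -wL²/12 = -(-7)·6²/12 = 21 kN·m
Superposition: R_A = -1433/225 kN, M_A = -118/75 kN·m, R_B = 83/225 kN, M_B = 9/25 kN·m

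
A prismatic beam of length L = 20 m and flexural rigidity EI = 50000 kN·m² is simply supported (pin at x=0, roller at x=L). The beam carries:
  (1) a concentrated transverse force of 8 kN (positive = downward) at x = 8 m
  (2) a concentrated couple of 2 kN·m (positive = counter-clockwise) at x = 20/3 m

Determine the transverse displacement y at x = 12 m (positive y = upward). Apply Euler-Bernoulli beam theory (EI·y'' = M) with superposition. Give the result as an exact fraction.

Load 1 — point force P=8 kN at a=8 m (b=L-a=12):
  y_1 = -Pa(L-x)(2Lx-a²-x²)/(6LEI)  [x>a] = -8·8·(20-12)·(2·20·12-8²-12²)/(6·20·50000) = -1088/46875 m
Load 2 — applied couple M₀=2 kN·m at a=20/3 m (b=L-a=40/3):
  y_2 = (M₀x³/(6L)-M₀(x-a)²/2+C₁x)/EI  [x>a] with C₁=M₀(3b²-L²)/(6L)=20/9 = (2·12³/(6·20)-2·(12-(20/3))²/2+(20/9)·12)/50000 = 76/140625 m
Superposition: y = Σ y_i = -3188/140625 m ≈ -0.022670 m

y(12) = -3188/140625 m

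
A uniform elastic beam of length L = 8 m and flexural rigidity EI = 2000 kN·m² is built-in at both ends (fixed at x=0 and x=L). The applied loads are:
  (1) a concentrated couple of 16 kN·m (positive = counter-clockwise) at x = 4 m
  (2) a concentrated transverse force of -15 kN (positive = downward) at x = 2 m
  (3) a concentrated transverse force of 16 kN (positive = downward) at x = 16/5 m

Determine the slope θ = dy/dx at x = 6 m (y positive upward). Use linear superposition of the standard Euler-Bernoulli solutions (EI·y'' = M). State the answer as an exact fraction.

Load 1 — applied couple M₀=16 kN·m at a=4 m (b=L-a=4):
  θ_1 = (R_Ax²/2 - M_Ax - M₀(x-a))/EI  [x>a] with R_A=3, M_A=4 = (3·6²/2 - 4·6 - 16·(6-4))/2000 = -1/1000 rad
Load 2 — point force P=-15 kN at a=2 m (b=L-a=6):
  θ_2 = Pa²(L-x)(2bL-(3b+a)(L-x))/(2L³EI)  [x>a] = (-15)·2²·(8-6)·(2·6·8-(3·6+2)·(8-6))/(2·8³·2000) = -21/6400 rad
Load 3 — point force P=16 kN at a=16/5 m (b=L-a=24/5):
  θ_3 = Pa²(L-x)(2bL-(3b+a)(L-x))/(2L³EI)  [x>a] = 16·(16/5)²·(8-6)·(2·(24/5)·8-(3·(24/5)+(16/5))·(8-6))/(2·8³·2000) = 104/15625 rad
Superposition: θ = Σ θ_i = 9499/4000000 rad ≈ 0.002375 rad

θ(6) = 9499/4000000 rad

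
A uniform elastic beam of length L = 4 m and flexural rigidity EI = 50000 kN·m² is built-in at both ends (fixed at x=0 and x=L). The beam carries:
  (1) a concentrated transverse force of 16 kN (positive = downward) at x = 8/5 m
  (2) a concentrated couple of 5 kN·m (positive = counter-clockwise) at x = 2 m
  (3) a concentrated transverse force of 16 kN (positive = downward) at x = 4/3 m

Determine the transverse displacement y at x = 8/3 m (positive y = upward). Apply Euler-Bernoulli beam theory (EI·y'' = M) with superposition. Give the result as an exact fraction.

y(8/3) = -743743/6834375000 m

Load 1 — point force P=16 kN at a=8/5 m (b=L-a=12/5):
  y_1 = -Pa²(L-x)²(3bL-(3b+a)(L-x))/(6L³EI)  [x>a] = -16·(8/5)²·(4-(8/3))²·(3·(12/5)·4-(3·(12/5)+(8/5))·(4-(8/3)))/(6·4³·50000) = -2048/31640625 m
Load 2 — applied couple M₀=5 kN·m at a=2 m (b=L-a=2):
  y_2 = (R_Ax³/6 - M_Ax²/2 - M₀(x-a)²/2)/EI  [x>a] with R_A=15/8, M_A=5/4 = ((15/8)·(8/3)³/6 - (5/4)·(8/3)²/2 - 5·((8/3)-2)²/2)/50000 = 1/135000 m
Load 3 — point force P=16 kN at a=4/3 m (b=L-a=8/3):
  y_3 = -Pa²(L-x)²(3bL-(3b+a)(L-x))/(6L³EI)  [x>a] = -16·(4/3)²·(4-(8/3))²·(3·(8/3)·4-(3·(8/3)+(4/3))·(4-(8/3)))/(6·4³·50000) = -352/6834375 m
Superposition: y = Σ y_i = -743743/6834375000 m ≈ -0.000109 m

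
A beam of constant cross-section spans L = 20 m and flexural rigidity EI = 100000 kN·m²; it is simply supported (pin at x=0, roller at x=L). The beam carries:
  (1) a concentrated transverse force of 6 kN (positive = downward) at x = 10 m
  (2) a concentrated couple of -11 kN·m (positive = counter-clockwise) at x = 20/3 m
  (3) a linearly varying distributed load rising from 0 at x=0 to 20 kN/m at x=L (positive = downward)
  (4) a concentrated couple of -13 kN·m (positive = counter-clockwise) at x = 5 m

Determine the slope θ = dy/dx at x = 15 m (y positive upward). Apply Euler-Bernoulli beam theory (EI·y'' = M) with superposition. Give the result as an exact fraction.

Load 1 — point force P=6 kN at a=10 m (b=L-a=10):
  θ_1 = -Pa(2L²-6Lx+3x²+a²)/(6LEI)  [x>a] = -6·10·(2·20²-6·20·15+3·15²+10²)/(6·20·100000) = 9/8000 rad
Load 2 — applied couple M₀=-11 kN·m at a=20/3 m (b=L-a=40/3):
  θ_2 = (M₀x²/(2L)-M₀(x-a)+C₁)/EI  [x>a] with C₁=M₀(3b²-L²)/(6L)=-110/9 = ((-11)·15²/(2·20)-(-11)·(15-(20/3))+(-110/9))/100000 = 253/1440000 rad
Load 3 — triangular load w₀=20 kN/m (0→w₀ over full span):
  θ_3 = -w₀(7L⁴-30L²x²+15x⁴)/(360LEI) = -20·(7·20⁴-30·20²·15²+15·15⁴)/(360·20·100000) = 1313/57600 rad
Load 4 — applied couple M₀=-13 kN·m at a=5 m (b=L-a=15):
  θ_4 = (M₀x²/(2L)-M₀(x-a)+C₁)/EI  [x>a] with C₁=M₀(3b²-L²)/(6L)=-715/24 = ((-13)·15²/(2·20)-(-13)·(15-5)+(-715/24))/100000 = 13/48000 rad
Superposition: θ = Σ θ_i = 731/30000 rad ≈ 0.024367 rad

θ(15) = 731/30000 rad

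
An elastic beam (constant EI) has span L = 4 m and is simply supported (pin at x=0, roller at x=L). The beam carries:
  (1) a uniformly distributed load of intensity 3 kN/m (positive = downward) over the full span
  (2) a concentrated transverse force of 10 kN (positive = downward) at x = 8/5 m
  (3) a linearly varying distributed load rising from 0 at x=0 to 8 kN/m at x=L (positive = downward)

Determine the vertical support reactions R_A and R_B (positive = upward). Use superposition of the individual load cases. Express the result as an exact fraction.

Load 1 — uniform load w=3 kN/m over full span:
  R_A = wL/2 = 3·4/2 = 6 kN
  R_B = wL/2 = 3·4/2 = 6 kN
Load 2 — point force P=10 kN at a=8/5 m (b=L-a=12/5):
  R_A = Pb/L = 10·(12/5)/4 = 6 kN
  R_B = Pa/L = 10·(8/5)/4 = 4 kN
Load 3 — triangular load w₀=8 kN/m (0→w₀ over full span):
  R_A = w₀L/6 = 8·4/6 = 16/3 kN
  R_B = w₀L/3 = 8·4/3 = 32/3 kN
Superposition: R_A = 52/3 kN, R_B = 62/3 kN

R_A = 52/3 kN, R_B = 62/3 kN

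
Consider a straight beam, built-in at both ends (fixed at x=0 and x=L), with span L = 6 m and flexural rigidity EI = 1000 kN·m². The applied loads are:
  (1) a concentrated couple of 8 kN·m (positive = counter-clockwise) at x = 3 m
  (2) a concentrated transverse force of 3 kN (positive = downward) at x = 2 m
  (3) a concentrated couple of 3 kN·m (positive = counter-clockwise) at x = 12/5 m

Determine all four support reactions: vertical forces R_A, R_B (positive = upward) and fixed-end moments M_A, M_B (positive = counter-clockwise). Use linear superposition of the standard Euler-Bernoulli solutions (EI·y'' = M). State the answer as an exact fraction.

R_A = 1112/225 kN, M_A = 377/75 kN·m, R_B = -437/225 kN, M_B = 122/75 kN·m

Load 1 — applied couple M₀=8 kN·m at a=3 m (b=L-a=3):
  R_A = 6M₀ab/L³ = 6·8·3·3/6³ = 2 kN
  M_A = M₀b(2a-b)/L² = 8·3·(2·3-3)/6² = 2 kN·m
  R_B = -6M₀ab/L³ = -6·8·3·3/6³ = -2 kN
  M_B = M₀a(2b-a)/L² = 8·3·(2·3-3)/6² = 2 kN·m
Load 2 — point force P=3 kN at a=2 m (b=L-a=4):
  R_A = Pb²(3a+b)/L³ = 3·4²·(3·2+4)/6³ = 20/9 kN
  M_A = Pab²/L² = 3·2·4²/6² = 8/3 kN·m
  R_B = Pa²(a+3b)/L³ = 3·2²·(2+3·4)/6³ = 7/9 kN
  M_B = -Pa²b/L² = -3·2²·4/6² = -4/3 kN·m
Load 3 — applied couple M₀=3 kN·m at a=12/5 m (b=L-a=18/5):
  R_A = 6M₀ab/L³ = 6·3·(12/5)·(18/5)/6³ = 18/25 kN
  M_A = M₀b(2a-b)/L² = 3·(18/5)·(2·(12/5)-(18/5))/6² = 9/25 kN·m
  R_B = -6M₀ab/L³ = -6·3·(12/5)·(18/5)/6³ = -18/25 kN
  M_B = M₀a(2b-a)/L² = 3·(12/5)·(2·(18/5)-(12/5))/6² = 24/25 kN·m
Superposition: R_A = 1112/225 kN, M_A = 377/75 kN·m, R_B = -437/225 kN, M_B = 122/75 kN·m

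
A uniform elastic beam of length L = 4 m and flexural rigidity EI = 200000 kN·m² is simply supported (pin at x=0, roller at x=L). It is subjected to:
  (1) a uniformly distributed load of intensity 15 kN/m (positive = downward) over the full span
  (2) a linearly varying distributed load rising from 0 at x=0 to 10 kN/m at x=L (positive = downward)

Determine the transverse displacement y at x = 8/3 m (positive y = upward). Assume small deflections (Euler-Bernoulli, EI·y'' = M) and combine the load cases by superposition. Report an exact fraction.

y(8/3) = -133/455625 m

Load 1 — uniform load w=15 kN/m over full span:
  y_1 = -wx(L³-2Lx²+x³)/(24EI) = -15·(8/3)·(4³-2·4·(8/3)²+(8/3)³)/(24·200000) = -11/50625 m
Load 2 — triangular load w₀=10 kN/m (0→w₀ over full span):
  y_2 = -w₀x(7L⁴-10L²x²+3x⁴)/(360LEI) = -10·(8/3)·(7·4⁴-10·4²·(8/3)²+3·(8/3)⁴)/(360·4·200000) = -34/455625 m
Superposition: y = Σ y_i = -133/455625 m ≈ -0.000292 m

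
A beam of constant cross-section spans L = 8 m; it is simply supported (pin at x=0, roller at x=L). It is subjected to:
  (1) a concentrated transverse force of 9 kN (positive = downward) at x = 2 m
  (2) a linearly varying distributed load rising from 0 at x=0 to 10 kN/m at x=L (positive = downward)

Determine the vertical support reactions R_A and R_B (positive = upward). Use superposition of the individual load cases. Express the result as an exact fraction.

R_A = 241/12 kN, R_B = 347/12 kN

Load 1 — point force P=9 kN at a=2 m (b=L-a=6):
  R_A = Pb/L = 9·6/8 = 27/4 kN
  R_B = Pa/L = 9·2/8 = 9/4 kN
Load 2 — triangular load w₀=10 kN/m (0→w₀ over full span):
  R_A = w₀L/6 = 10·8/6 = 40/3 kN
  R_B = w₀L/3 = 10·8/3 = 80/3 kN
Superposition: R_A = 241/12 kN, R_B = 347/12 kN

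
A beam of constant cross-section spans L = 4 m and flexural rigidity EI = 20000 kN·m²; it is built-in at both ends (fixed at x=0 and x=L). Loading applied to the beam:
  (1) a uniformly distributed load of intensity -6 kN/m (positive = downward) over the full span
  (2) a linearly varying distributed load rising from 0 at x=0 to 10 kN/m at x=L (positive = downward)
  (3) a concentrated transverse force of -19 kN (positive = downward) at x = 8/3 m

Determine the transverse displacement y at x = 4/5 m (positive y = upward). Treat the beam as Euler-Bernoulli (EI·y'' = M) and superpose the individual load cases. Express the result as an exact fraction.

y(4/5) = 14381/158203125 m

Load 1 — uniform load w=-6 kN/m over full span:
  y_1 = -wx²(L-x)²/(24EI) = -(-6)·(4/5)²·(4-(4/5))²/(24·20000) = 32/390625 m
Load 2 — triangular load w₀=10 kN/m (0→w₀ over full span):
  y_2 = -w₀x²(L-x)²(x+2L)/(120LEI) = -10·(4/5)²·(4-(4/5))²·((4/5)+2·4)/(120·4·20000) = -352/5859375 m
Load 3 — point force P=-19 kN at a=8/3 m (b=L-a=4/3):
  y_3 = -Pb²x²(3aL-(3a+b)x)/(6L³EI)  [x≤a] = -(-19)·(4/3)²·(4/5)²·(3·(8/3)·4-(3·(8/3)+(4/3))·(4/5))/(6·4³·20000) = 437/6328125 m
Superposition: y = Σ y_i = 14381/158203125 m ≈ 0.000091 m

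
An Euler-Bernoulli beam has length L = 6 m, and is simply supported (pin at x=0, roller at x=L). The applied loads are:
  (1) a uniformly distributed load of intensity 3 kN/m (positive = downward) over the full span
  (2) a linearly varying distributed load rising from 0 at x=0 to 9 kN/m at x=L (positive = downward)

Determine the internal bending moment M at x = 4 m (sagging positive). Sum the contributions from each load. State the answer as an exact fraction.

M(4) = 32 kN·m

Load 1 — uniform load w=3 kN/m over full span:
  M_1 = wx(L-x)/2 = 3·4·(6-4)/2 = 12 kN·m
Load 2 — triangular load w₀=9 kN/m (0→w₀ over full span):
  M_2 = w₀Lx/6 - w₀x³/(6L) = 9·6·4/6 - 9·4³/(6·6) = 20 kN·m
Superposition: M = Σ M_i = 32 kN·m ≈ 32.000000 kN·m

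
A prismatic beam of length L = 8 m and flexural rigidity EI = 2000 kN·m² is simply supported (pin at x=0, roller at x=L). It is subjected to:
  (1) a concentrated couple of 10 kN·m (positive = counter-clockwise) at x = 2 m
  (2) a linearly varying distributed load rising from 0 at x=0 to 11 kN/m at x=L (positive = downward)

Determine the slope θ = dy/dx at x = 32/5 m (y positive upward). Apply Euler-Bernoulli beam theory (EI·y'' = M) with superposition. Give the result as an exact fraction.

Load 1 — applied couple M₀=10 kN·m at a=2 m (b=L-a=6):
  θ_1 = (M₀x²/(2L)-M₀(x-a)+C₁)/EI  [x>a] with C₁=M₀(3b²-L²)/(6L)=55/6 = (10·(32/5)²/(2·8)-10·((32/5)-2)+(55/6))/2000 = -277/60000 rad
Load 2 — triangular load w₀=11 kN/m (0→w₀ over full span):
  θ_2 = -w₀(7L⁴-30L²x²+15x⁴)/(360LEI) = -11·(7·8⁴-30·8²·(32/5)²+15·(32/5)⁴)/(360·8·2000) = 33308/703125 rad
Superposition: θ = Σ θ_i = 961981/22500000 rad ≈ 0.042755 rad

θ(32/5) = 961981/22500000 rad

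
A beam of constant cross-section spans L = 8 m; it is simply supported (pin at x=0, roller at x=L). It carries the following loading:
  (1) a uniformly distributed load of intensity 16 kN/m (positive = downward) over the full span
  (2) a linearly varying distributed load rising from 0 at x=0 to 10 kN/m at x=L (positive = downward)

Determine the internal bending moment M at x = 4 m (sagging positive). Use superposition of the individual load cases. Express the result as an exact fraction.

M(4) = 168 kN·m

Load 1 — uniform load w=16 kN/m over full span:
  M_1 = wx(L-x)/2 = 16·4·(8-4)/2 = 128 kN·m
Load 2 — triangular load w₀=10 kN/m (0→w₀ over full span):
  M_2 = w₀Lx/6 - w₀x³/(6L) = 10·8·4/6 - 10·4³/(6·8) = 40 kN·m
Superposition: M = Σ M_i = 168 kN·m ≈ 168.000000 kN·m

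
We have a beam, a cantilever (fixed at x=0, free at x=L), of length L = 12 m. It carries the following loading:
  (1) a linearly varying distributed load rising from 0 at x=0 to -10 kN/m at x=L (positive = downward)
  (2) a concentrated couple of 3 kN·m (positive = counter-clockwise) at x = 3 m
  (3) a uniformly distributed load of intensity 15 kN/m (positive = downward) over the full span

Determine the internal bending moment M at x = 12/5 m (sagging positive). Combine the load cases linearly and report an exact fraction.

Load 1 — triangular load w₀=-10 kN/m (0→w₀ over full span):
  M_1 = w₀Lx/2 - w₀L²/3 - w₀x³/(6L) = (-10)·12·(12/5)/2 - (-10)·12²/3 - (-10)·(12/5)³/(6·12) = 8448/25 kN·m
Load 2 — applied couple M₀=3 kN·m at a=3 m (b=L-a=9):
  M_2 = M₀  [x≤a] = 3 = 3 kN·m
Load 3 — uniform load w=15 kN/m over full span:
  M_3 = -w(L-x)²/2 = -15·(12-(12/5))²/2 = -3456/5 kN·m
Superposition: M = Σ M_i = -8757/25 kN·m ≈ -350.280000 kN·m

M(12/5) = -8757/25 kN·m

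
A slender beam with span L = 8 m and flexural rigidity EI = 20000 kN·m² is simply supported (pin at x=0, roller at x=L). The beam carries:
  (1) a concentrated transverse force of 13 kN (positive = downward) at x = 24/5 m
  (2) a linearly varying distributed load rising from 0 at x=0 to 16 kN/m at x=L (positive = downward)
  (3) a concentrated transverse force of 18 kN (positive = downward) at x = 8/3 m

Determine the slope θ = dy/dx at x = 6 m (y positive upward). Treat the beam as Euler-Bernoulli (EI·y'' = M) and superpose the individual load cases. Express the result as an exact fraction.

θ(6) = 12453/1250000 rad

Load 1 — point force P=13 kN at a=24/5 m (b=L-a=16/5):
  θ_1 = -Pa(2L²-6Lx+3x²+a²)/(6LEI)  [x>a] = -13·(24/5)·(2·8²-6·8·6+3·6²+(24/5)²)/(6·8·20000) = 2353/1250000 rad
Load 2 — triangular load w₀=16 kN/m (0→w₀ over full span):
  θ_2 = -w₀(7L⁴-30L²x²+15x⁴)/(360LEI) = -16·(7·8⁴-30·8²·6²+15·6⁴)/(360·8·20000) = 1313/225000 rad
Load 3 — point force P=18 kN at a=8/3 m (b=L-a=16/3):
  θ_3 = -Pa(2L²-6Lx+3x²+a²)/(6LEI)  [x>a] = -18·(8/3)·(2·8²-6·8·6+3·6²+(8/3)²)/(6·8·20000) = 101/45000 rad
Superposition: θ = Σ θ_i = 12453/1250000 rad ≈ 0.009962 rad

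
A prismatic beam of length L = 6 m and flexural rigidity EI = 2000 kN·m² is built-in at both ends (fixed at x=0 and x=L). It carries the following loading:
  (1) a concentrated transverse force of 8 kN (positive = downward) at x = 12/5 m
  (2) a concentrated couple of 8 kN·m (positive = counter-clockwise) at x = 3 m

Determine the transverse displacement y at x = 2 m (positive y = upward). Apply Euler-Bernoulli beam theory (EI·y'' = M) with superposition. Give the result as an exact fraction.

Load 1 — point force P=8 kN at a=12/5 m (b=L-a=18/5):
  y_1 = -Pb²x²(3aL-(3a+b)x)/(6L³EI)  [x≤a] = -8·(18/5)²·2²·(3·(12/5)·6-(3·(12/5)+(18/5))·2)/(6·6³·2000) = -54/15625 m
Load 2 — applied couple M₀=8 kN·m at a=3 m (b=L-a=3):
  y_2 = (R_Ax³/6 - M_Ax²/2)/EI  [x≤a] with R_A=2, M_A=2 = (2·2³/6 - 2·2²/2)/2000 = -1/1500 m
Superposition: y = Σ y_i = -773/187500 m ≈ -0.004123 m

y(2) = -773/187500 m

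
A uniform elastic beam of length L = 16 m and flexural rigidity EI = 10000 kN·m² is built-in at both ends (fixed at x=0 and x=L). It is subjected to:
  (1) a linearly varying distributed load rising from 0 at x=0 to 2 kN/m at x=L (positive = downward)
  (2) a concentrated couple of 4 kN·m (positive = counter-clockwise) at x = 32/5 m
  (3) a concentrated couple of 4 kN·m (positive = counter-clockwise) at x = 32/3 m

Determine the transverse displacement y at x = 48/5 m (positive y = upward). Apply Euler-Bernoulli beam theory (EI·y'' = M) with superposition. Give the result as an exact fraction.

Load 1 — triangular load w₀=2 kN/m (0→w₀ over full span):
  y_1 = -w₀x²(L-x)²(x+2L)/(120LEI) = -2·(48/5)²·(16-(48/5))²·((48/5)+2·16)/(120·16·10000) = -159744/9765625 m
Load 2 — applied couple M₀=4 kN·m at a=32/5 m (b=L-a=48/5):
  y_2 = (R_Ax³/6 - M_Ax²/2 - M₀(x-a)²/2)/EI  [x>a] with R_A=9/25, M_A=12/25 = ((9/25)·(48/5)³/6 - (12/25)·(48/5)²/2 - 4·((48/5)-(32/5))²/2)/10000 = 2048/1953125 m
Load 3 — applied couple M₀=4 kN·m at a=32/3 m (b=L-a=16/3):
  y_3 = (R_Ax³/6 - M_Ax²/2)/EI  [x≤a] with R_A=1/3, M_A=4/3 = ((1/3)·(48/5)³/6 - (4/3)·(48/5)²/2)/10000 = -96/78125 m
Superposition: y = Σ y_i = -161504/9765625 m ≈ -0.016538 m

y(48/5) = -161504/9765625 m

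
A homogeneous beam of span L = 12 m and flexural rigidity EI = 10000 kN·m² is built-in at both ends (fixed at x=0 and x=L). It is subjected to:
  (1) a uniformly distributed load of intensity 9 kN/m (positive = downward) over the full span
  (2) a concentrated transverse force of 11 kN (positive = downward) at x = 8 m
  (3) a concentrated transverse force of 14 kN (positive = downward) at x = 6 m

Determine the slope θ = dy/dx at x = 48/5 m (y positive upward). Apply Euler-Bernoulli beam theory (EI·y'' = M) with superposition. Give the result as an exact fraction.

θ(48/5) = 16699/937500 rad

Load 1 — uniform load w=9 kN/m over full span:
  θ_1 = -wx(L-x)(L-2x)/(12EI) = -9·(48/5)·(12-(48/5))·(12-2·(48/5))/(12·10000) = 972/78125 rad
Load 2 — point force P=11 kN at a=8 m (b=L-a=4):
  θ_2 = Pa²(L-x)(2bL-(3b+a)(L-x))/(2L³EI)  [x>a] = 11·8²·(12-(48/5))·(2·4·12-(3·4+8)·(12-(48/5)))/(2·12³·10000) = 22/9375 rad
Load 3 — point force P=14 kN at a=6 m (b=L-a=6):
  θ_3 = Pa²(L-x)(2bL-(3b+a)(L-x))/(2L³EI)  [x>a] = 14·6²·(12-(48/5))·(2·6·12-(3·6+6)·(12-(48/5)))/(2·12³·10000) = 189/62500 rad
Superposition: θ = Σ θ_i = 16699/937500 rad ≈ 0.017812 rad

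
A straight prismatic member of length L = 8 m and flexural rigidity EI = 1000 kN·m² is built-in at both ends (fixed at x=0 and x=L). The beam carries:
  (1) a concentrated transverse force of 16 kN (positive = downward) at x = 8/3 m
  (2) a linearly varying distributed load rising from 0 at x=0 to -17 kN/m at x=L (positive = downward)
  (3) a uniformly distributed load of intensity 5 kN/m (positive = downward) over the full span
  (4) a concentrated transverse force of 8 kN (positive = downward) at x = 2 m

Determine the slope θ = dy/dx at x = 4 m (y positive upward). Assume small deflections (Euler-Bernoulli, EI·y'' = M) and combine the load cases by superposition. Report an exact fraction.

Load 1 — point force P=16 kN at a=8/3 m (b=L-a=16/3):
  θ_1 = Pa²(L-x)(2bL-(3b+a)(L-x))/(2L³EI)  [x>a] = 16·(8/3)²·(8-4)·(2·(16/3)·8-(3·(16/3)+(8/3))·(8-4))/(2·8³·1000) = 16/3375 rad
Load 2 — triangular load w₀=-17 kN/m (0→w₀ over full span):
  θ_2 = -w₀(2x(L-x)(L-2x)(x+2L)+x²(L-x)²)/(120LEI) = -(-17)·(2·4·(8-4)·(8-2·4)·(4+2·8)+4²·(8-4)²)/(120·8·1000) = 17/3750 rad
Load 3 — uniform load w=5 kN/m over full span:
  θ_3 = -wx(L-x)(L-2x)/(12EI) = -5·4·(8-4)·(8-2·4)/(12·1000) = 0 rad
Load 4 — point force P=8 kN at a=2 m (b=L-a=6):
  θ_4 = Pa²(L-x)(2bL-(3b+a)(L-x))/(2L³EI)  [x>a] = 8·2²·(8-4)·(2·6·8-(3·6+2)·(8-4))/(2·8³·1000) = 1/500 rad
Superposition: θ = Σ θ_i = 761/67500 rad ≈ 0.011274 rad

θ(4) = 761/67500 rad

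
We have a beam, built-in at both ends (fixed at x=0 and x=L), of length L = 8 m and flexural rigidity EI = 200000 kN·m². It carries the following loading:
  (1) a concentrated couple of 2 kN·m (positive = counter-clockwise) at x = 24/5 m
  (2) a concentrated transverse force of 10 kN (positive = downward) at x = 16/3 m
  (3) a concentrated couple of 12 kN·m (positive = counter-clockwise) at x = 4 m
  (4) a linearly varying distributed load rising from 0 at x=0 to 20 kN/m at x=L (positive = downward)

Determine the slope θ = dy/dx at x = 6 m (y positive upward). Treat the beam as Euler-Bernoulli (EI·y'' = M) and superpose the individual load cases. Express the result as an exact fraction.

Load 1 — applied couple M₀=2 kN·m at a=24/5 m (b=L-a=16/5):
  θ_1 = (R_Ax²/2 - M_Ax - M₀(x-a))/EI  [x>a] with R_A=9/25, M_A=16/25 = ((9/25)·6²/2 - (16/25)·6 - 2·(6-(24/5)))/200000 = 3/2500000 rad
Load 2 — point force P=10 kN at a=16/3 m (b=L-a=8/3):
  θ_2 = Pa²(L-x)(2bL-(3b+a)(L-x))/(2L³EI)  [x>a] = 10·(16/3)²·(8-6)·(2·(8/3)·8-(3·(8/3)+(16/3))·(8-6))/(2·8³·200000) = 1/22500 rad
Load 3 — applied couple M₀=12 kN·m at a=4 m (b=L-a=4):
  θ_3 = (R_Ax²/2 - M_Ax - M₀(x-a))/EI  [x>a] with R_A=9/4, M_A=3 = ((9/4)·6²/2 - 3·6 - 12·(6-4))/200000 = -3/400000 rad
Load 4 — triangular load w₀=20 kN/m (0→w₀ over full span):
  θ_4 = -w₀(2x(L-x)(L-2x)(x+2L)+x²(L-x)²)/(120LEI) = -20·(2·6·(8-6)·(8-2·6)·(6+2·8)+6²·(8-6)²)/(120·8·200000) = 41/200000 rad
Superposition: θ = Σ θ_i = 21883/90000000 rad ≈ 0.000243 rad

θ(6) = 21883/90000000 rad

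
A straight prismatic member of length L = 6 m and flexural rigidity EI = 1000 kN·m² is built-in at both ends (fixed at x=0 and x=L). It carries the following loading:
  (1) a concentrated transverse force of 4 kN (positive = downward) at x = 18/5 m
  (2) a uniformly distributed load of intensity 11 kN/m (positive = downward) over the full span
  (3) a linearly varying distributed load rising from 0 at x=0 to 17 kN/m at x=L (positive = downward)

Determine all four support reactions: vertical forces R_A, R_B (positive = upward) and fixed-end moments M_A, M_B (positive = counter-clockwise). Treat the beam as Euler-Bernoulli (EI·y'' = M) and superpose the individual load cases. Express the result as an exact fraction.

Load 1 — point force P=4 kN at a=18/5 m (b=L-a=12/5):
  R_A = Pb²(3a+b)/L³ = 4·(12/5)²·(3·(18/5)+(12/5))/6³ = 176/125 kN
  M_A = Pab²/L² = 4·(18/5)·(12/5)²/6² = 288/125 kN·m
  R_B = Pa²(a+3b)/L³ = 4·(18/5)²·((18/5)+3·(12/5))/6³ = 324/125 kN
  M_B = -Pa²b/L² = -4·(18/5)²·(12/5)/6² = -432/125 kN·m
Load 2 — uniform load w=11 kN/m over full span:
  R_A = wL/2 = 11·6/2 = 33 kN
  M_A = wL²/12 = 11·6²/12 = 33 kN·m
  R_B = wL/2 = 11·6/2 = 33 kN
  M_B = -wL²/12 = -11·6²/12 = -33 kN·m
Load 3 — triangular load w₀=17 kN/m (0→w₀ over full span):
  R_A = 3w₀L/20 = 3·17·6/20 = 153/10 kN
  M_A = w₀L²/30 = 17·6²/30 = 102/5 kN·m
  R_B = 7w₀L/20 = 7·17·6/20 = 357/10 kN
  M_B = -w₀L²/20 = -17·6²/20 = -153/5 kN·m
Superposition: R_A = 12427/250 kN, M_A = 6963/125 kN·m, R_B = 17823/250 kN, M_B = -8382/125 kN·m

R_A = 12427/250 kN, M_A = 6963/125 kN·m, R_B = 17823/250 kN, M_B = -8382/125 kN·m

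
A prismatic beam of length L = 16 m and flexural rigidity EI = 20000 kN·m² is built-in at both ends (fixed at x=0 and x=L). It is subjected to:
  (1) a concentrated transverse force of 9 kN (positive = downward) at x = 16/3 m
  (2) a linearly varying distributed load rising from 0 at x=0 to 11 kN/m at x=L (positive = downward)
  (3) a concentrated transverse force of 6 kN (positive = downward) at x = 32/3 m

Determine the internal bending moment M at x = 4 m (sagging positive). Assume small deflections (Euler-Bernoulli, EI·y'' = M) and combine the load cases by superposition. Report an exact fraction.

M(4) = 398/45 kN·m

Load 1 — point force P=9 kN at a=16/3 m (b=L-a=32/3):
  M_1 = Pb²(3a+b)x/L³ - Pab²/L²  [x≤a] = 9·(32/3)²·(3·(16/3)+(32/3))·4/16³ - 9·(16/3)·(32/3)²/16² = 16/3 kN·m
Load 2 — triangular load w₀=11 kN/m (0→w₀ over full span):
  M_2 = 3w₀Lx/20 - w₀L²/30 - w₀x³/(6L) = 3·11·16·4/20 - 11·16²/30 - 11·4³/(6·16) = 22/5 kN·m
Load 3 — point force P=6 kN at a=32/3 m (b=L-a=16/3):
  M_3 = Pb²(3a+b)x/L³ - Pab²/L²  [x≤a] = 6·(16/3)²·(3·(32/3)+(16/3))·4/16³ - 6·(32/3)·(16/3)²/16² = -8/9 kN·m
Superposition: M = Σ M_i = 398/45 kN·m ≈ 8.844444 kN·m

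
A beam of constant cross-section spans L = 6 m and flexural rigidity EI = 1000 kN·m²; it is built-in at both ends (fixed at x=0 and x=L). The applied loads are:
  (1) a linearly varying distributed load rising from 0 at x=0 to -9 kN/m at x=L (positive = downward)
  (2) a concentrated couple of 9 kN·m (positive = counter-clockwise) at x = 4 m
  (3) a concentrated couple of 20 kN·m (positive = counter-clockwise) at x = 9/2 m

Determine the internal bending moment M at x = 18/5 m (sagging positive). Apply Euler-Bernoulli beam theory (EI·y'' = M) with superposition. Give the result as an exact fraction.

Load 1 — triangular load w₀=-9 kN/m (0→w₀ over full span):
  M_1 = 3w₀Lx/20 - w₀L²/30 - w₀x³/(6L) = 3·(-9)·6·(18/5)/20 - (-9)·6²/30 - (-9)·(18/5)³/(6·6) = -837/125 kN·m
Load 2 — applied couple M₀=9 kN·m at a=4 m (b=L-a=2):
  M_2 = R_Ax - M_A  [x≤a] with R_A=2, M_A=3 = 2·(18/5) - 3 = 21/5 kN·m
Load 3 — applied couple M₀=20 kN·m at a=9/2 m (b=L-a=3/2):
  M_3 = R_Ax - M_A  [x≤a] with R_A=15/4, M_A=25/4 = (15/4)·(18/5) - (25/4) = 29/4 kN·m
Superposition: M = Σ M_i = 2377/500 kN·m ≈ 4.754000 kN·m

M(18/5) = 2377/500 kN·m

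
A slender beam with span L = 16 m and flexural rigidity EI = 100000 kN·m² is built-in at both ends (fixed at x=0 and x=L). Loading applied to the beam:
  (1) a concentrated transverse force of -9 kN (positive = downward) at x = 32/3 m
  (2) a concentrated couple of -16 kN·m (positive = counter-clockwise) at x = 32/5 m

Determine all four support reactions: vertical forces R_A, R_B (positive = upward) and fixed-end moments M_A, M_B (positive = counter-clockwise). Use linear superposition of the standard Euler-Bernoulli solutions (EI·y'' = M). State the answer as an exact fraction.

Load 1 — point force P=-9 kN at a=32/3 m (b=L-a=16/3):
  R_A = Pb²(3a+b)/L³ = (-9)·(16/3)²·(3·(32/3)+(16/3))/16³ = -7/3 kN
  M_A = Pab²/L² = (-9)·(32/3)·(16/3)²/16² = -32/3 kN·m
  R_B = Pa²(a+3b)/L³ = (-9)·(32/3)²·((32/3)+3·(16/3))/16³ = -20/3 kN
  M_B = -Pa²b/L² = -(-9)·(32/3)²·(16/3)/16² = 64/3 kN·m
Load 2 — applied couple M₀=-16 kN·m at a=32/5 m (b=L-a=48/5):
  R_A = 6M₀ab/L³ = 6·(-16)·(32/5)·(48/5)/16³ = -36/25 kN
  M_A = M₀b(2a-b)/L² = (-16)·(48/5)·(2·(32/5)-(48/5))/16² = -48/25 kN·m
  R_B = -6M₀ab/L³ = -6·(-16)·(32/5)·(48/5)/16³ = 36/25 kN
  M_B = M₀a(2b-a)/L² = (-16)·(32/5)·(2·(48/5)-(32/5))/16² = -128/25 kN·m
Superposition: R_A = -283/75 kN, M_A = -944/75 kN·m, R_B = -392/75 kN, M_B = 1216/75 kN·m

R_A = -283/75 kN, M_A = -944/75 kN·m, R_B = -392/75 kN, M_B = 1216/75 kN·m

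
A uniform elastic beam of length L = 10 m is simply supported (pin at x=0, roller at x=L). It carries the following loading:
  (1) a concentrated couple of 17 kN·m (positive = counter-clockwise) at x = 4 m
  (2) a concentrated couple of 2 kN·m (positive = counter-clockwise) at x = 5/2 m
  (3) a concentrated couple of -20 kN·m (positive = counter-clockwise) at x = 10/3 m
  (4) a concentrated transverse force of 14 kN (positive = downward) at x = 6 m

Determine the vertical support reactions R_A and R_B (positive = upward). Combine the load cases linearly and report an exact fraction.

Load 1 — applied couple M₀=17 kN·m at a=4 m (b=L-a=6):
  R_A = M₀/L = 17/10 kN
  R_B = -M₀/L = -17/10 kN
Load 2 — applied couple M₀=2 kN·m at a=5/2 m (b=L-a=15/2):
  R_A = M₀/L = 2/10 = 1/5 kN
  R_B = -M₀/L = -2/10 = -1/5 kN
Load 3 — applied couple M₀=-20 kN·m at a=10/3 m (b=L-a=20/3):
  R_A = M₀/L = (-20)/10 = -2 kN
  R_B = -M₀/L = -(-20)/10 = 2 kN
Load 4 — point force P=14 kN at a=6 m (b=L-a=4):
  R_A = Pb/L = 14·4/10 = 28/5 kN
  R_B = Pa/L = 14·6/10 = 42/5 kN
Superposition: R_A = 11/2 kN, R_B = 17/2 kN

R_A = 11/2 kN, R_B = 17/2 kN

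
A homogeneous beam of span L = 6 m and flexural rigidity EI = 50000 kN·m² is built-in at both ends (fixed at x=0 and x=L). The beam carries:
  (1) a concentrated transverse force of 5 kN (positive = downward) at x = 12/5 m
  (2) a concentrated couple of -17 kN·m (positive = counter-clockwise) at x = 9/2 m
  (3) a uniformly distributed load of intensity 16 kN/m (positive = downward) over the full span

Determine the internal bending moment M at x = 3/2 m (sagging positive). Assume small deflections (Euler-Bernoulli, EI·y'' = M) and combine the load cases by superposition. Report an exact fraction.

M(3/2) = 5657/800 kN·m

Load 1 — point force P=5 kN at a=12/5 m (b=L-a=18/5):
  M_1 = Pb²(3a+b)x/L³ - Pab²/L²  [x≤a] = 5·(18/5)²·(3·(12/5)+(18/5))·(3/2)/6³ - 5·(12/5)·(18/5)²/6² = 27/50 kN·m
Load 2 — applied couple M₀=-17 kN·m at a=9/2 m (b=L-a=3/2):
  M_2 = R_Ax - M_A  [x≤a] with R_A=-51/16, M_A=-85/16 = (-51/16)·(3/2) - (-85/16) = 17/32 kN·m
Load 3 — uniform load w=16 kN/m over full span:
  M_3 = wLx/2 - wL²/12 - wx²/2 = 16·6·(3/2)/2 - 16·6²/12 - 16·(3/2)²/2 = 6 kN·m
Superposition: M = Σ M_i = 5657/800 kN·m ≈ 7.071250 kN·m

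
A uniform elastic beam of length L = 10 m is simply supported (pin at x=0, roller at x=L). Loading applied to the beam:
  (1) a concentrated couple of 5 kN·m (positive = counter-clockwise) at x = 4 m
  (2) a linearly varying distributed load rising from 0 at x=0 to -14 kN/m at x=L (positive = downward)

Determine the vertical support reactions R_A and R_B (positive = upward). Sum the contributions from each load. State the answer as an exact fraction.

R_A = -137/6 kN, R_B = -283/6 kN

Load 1 — applied couple M₀=5 kN·m at a=4 m (b=L-a=6):
  R_A = M₀/L = 5/10 = 1/2 kN
  R_B = -M₀/L = -5/10 = -1/2 kN
Load 2 — triangular load w₀=-14 kN/m (0→w₀ over full span):
  R_A = w₀L/6 = (-14)·10/6 = -70/3 kN
  R_B = w₀L/3 = (-14)·10/3 = -140/3 kN
Superposition: R_A = -137/6 kN, R_B = -283/6 kN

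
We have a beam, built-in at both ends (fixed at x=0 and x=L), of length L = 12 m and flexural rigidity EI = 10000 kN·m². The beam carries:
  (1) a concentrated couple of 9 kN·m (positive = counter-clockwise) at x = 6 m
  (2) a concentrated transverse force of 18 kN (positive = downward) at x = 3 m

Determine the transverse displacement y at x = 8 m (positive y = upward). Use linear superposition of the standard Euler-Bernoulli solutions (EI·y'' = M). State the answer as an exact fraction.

Load 1 — applied couple M₀=9 kN·m at a=6 m (b=L-a=6):
  y_1 = (R_Ax³/6 - M_Ax²/2 - M₀(x-a)²/2)/EI  [x>a] with R_A=9/8, M_A=9/4 = ((9/8)·8³/6 - (9/4)·8²/2 - 9·(8-6)²/2)/10000 = 3/5000 m
Load 2 — point force P=18 kN at a=3 m (b=L-a=9):
  y_2 = -Pa²(L-x)²(3bL-(3b+a)(L-x))/(6L³EI)  [x>a] = -18·3²·(12-8)²·(3·9·12-(3·9+3)·(12-8))/(6·12³·10000) = -51/10000 m
Superposition: y = Σ y_i = -9/2000 m ≈ -0.004500 m

y(8) = -9/2000 m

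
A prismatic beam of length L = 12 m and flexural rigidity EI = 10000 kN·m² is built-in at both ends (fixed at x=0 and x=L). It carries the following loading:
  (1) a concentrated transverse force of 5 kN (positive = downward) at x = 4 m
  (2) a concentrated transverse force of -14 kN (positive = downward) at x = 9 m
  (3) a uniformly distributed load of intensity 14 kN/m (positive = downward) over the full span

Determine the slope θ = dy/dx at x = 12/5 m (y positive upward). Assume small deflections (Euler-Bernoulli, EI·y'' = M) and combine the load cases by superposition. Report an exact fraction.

Load 1 — point force P=5 kN at a=4 m (b=L-a=8):
  θ_1 = -Pb²x(2aL-(3a+b)x)/(2L³EI)  [x≤a] = -5·8²·(12/5)·(2·4·12-(3·4+8)·(12/5))/(2·12³·10000) = -2/1875 rad
Load 2 — point force P=-14 kN at a=9 m (b=L-a=3):
  θ_2 = -Pb²x(2aL-(3a+b)x)/(2L³EI)  [x≤a] = -(-14)·3²·(12/5)·(2·9·12-(3·9+3)·(12/5))/(2·12³·10000) = 63/50000 rad
Load 3 — uniform load w=14 kN/m over full span:
  θ_3 = -wx(L-x)(L-2x)/(12EI) = -14·(12/5)·(12-(12/5))·(12-2·(12/5))/(12·10000) = -1512/78125 rad
Superposition: θ = Σ θ_i = -71851/3750000 rad ≈ -0.019160 rad

θ(12/5) = -71851/3750000 rad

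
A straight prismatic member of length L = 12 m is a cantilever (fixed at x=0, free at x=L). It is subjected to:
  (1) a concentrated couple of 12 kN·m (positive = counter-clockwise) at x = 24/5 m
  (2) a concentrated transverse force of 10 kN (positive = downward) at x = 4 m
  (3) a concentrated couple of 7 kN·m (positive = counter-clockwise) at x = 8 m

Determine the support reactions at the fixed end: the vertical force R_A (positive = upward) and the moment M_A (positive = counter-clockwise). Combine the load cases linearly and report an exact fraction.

Load 1 — applied couple M₀=12 kN·m at a=24/5 m (b=L-a=36/5):
  R_A = 0 kN
  M_A = -M₀ = -12 kN·m
Load 2 — point force P=10 kN at a=4 m (b=L-a=8):
  R_A = P = 10 kN
  M_A = Pa = 10·4 = 40 kN·m
Load 3 — applied couple M₀=7 kN·m at a=8 m (b=L-a=4):
  R_A = 0 kN
  M_A = -M₀ = -7 kN·m
Superposition: R_A = 10 kN, M_A = 21 kN·m

R_A = 10 kN, M_A = 21 kN·m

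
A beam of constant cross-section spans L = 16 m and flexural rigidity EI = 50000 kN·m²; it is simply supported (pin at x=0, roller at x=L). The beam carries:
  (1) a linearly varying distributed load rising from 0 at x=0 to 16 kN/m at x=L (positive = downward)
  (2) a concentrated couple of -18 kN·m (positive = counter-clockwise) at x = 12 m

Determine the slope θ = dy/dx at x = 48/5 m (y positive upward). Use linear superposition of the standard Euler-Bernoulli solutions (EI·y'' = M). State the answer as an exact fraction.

θ(48/5) = 1828319/281250000 rad

Load 1 — triangular load w₀=16 kN/m (0→w₀ over full span):
  θ_1 = -w₀(7L⁴-30L²x²+15x⁴)/(360LEI) = -16·(7·16⁴-30·16²·(48/5)²+15·(48/5)⁴)/(360·16·50000) = 118784/17578125 rad
Load 2 — applied couple M₀=-18 kN·m at a=12 m (b=L-a=4):
  θ_2 = (M₀x²/(2L)+C₁)/EI  [x≤a] with C₁=M₀(3b²-L²)/(6L)=39 = ((-18)·(48/5)²/(2·16)+39)/50000 = -321/1250000 rad
Superposition: θ = Σ θ_i = 1828319/281250000 rad ≈ 0.006501 rad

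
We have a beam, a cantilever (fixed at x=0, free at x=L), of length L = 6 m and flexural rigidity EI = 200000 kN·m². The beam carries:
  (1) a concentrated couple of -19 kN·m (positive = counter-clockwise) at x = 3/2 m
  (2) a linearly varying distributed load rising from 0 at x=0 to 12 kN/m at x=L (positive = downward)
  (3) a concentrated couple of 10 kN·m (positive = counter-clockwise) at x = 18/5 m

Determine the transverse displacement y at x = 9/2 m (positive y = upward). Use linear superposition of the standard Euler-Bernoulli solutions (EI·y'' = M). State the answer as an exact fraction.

Load 1 — applied couple M₀=-19 kN·m at a=3/2 m (b=L-a=9/2):
  y_1 = M₀a(2x-a)/(2EI)  [x>a] = (-19)·(3/2)·(2·(9/2)-(3/2))/(2·200000) = -171/320000 m
Load 2 — triangular load w₀=12 kN/m (0→w₀ over full span):
  y_2 = (w₀Lx³/12-w₀L²x²/6-w₀x⁵/(120L))/EI = (12·6·(9/2)³/12-12·6²·(9/2)²/6-12·(9/2)⁵/(120·6))/200000 = -602883/128000000 m
Load 3 — applied couple M₀=10 kN·m at a=18/5 m (b=L-a=12/5):
  y_3 = M₀a(2x-a)/(2EI)  [x>a] = 10·(18/5)·(2·(9/2)-(18/5))/(2·200000) = 243/500000 m
Superposition: y = Σ y_i = -24363/5120000 m ≈ -0.004758 m

y(9/2) = -24363/5120000 m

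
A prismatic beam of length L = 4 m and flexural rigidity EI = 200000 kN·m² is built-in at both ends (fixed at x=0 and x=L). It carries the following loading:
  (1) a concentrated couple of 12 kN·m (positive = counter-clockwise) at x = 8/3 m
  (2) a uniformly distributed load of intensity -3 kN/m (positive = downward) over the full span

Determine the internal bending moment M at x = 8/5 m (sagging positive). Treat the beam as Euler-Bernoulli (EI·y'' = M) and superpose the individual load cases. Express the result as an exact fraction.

Load 1 — applied couple M₀=12 kN·m at a=8/3 m (b=L-a=4/3):
  M_1 = R_Ax - M_A  [x≤a] with R_A=4, M_A=4 = 4·(8/5) - 4 = 12/5 kN·m
Load 2 — uniform load w=-3 kN/m over full span:
  M_2 = wLx/2 - wL²/12 - wx²/2 = (-3)·4·(8/5)/2 - (-3)·4²/12 - (-3)·(8/5)²/2 = -44/25 kN·m
Superposition: M = Σ M_i = 16/25 kN·m ≈ 0.640000 kN·m

M(8/5) = 16/25 kN·m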